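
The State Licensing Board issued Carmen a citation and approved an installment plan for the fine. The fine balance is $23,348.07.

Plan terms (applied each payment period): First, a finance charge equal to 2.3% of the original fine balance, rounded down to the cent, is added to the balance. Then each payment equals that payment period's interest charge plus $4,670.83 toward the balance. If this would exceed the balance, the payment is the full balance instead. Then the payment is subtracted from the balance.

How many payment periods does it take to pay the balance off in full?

# | Opening | Interest | Payment | End bal
1 | $23,348.07 | $537.00 | $5,207.83 | $18,677.24
2 | $18,677.24 | $537.00 | $5,207.83 | $14,006.41
3 | $14,006.41 | $537.00 | $5,207.83 | $9,335.58
4 | $9,335.58 | $537.00 | $5,207.83 | $4,664.75
5 | $4,664.75 | $537.00 | $5,201.75 | $0.00
Balance reaches $0.00 in payment period 5.

5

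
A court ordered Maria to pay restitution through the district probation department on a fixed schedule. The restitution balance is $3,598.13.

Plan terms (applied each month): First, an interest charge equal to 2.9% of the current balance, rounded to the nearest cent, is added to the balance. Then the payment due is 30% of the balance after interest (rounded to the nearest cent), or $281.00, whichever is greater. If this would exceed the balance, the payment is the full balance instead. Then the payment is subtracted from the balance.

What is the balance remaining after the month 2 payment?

# | Opening | Interest | Payment | End bal
1 | $3,598.13 | $104.35 | $1,110.74 | $2,591.74
2 | $2,591.74 | $75.16 | $800.07 | $1,866.83

$1,866.83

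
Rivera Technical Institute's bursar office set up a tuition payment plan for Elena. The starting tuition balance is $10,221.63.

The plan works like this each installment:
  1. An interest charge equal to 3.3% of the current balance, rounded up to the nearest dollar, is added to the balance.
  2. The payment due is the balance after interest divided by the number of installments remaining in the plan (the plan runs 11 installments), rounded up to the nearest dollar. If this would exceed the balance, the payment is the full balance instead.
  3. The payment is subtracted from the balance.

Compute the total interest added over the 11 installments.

# | Opening | Interest | Payment | End bal
1 | $10,221.63 | $338.00 | $960.00 | $9,599.63
2 | $9,599.63 | $317.00 | $992.00 | $8,924.63
3 | $8,924.63 | $295.00 | $1,025.00 | $8,194.63
4 | $8,194.63 | $271.00 | $1,059.00 | $7,406.63
5 | $7,406.63 | $245.00 | $1,094.00 | $6,557.63
6 | $6,557.63 | $217.00 | $1,130.00 | $5,644.63
7 | $5,644.63 | $187.00 | $1,167.00 | $4,664.63
8 | $4,664.63 | $154.00 | $1,205.00 | $3,613.63
9 | $3,613.63 | $120.00 | $1,245.00 | $2,488.63
10 | $2,488.63 | $83.00 | $1,286.00 | $1,285.63
11 | $1,285.63 | $43.00 | $1,328.63 | $0.00
Total interest: $338.00 + $317.00 + $295.00 + $271.00 + $245.00 + $217.00 + $187.00 + $154.00 + $120.00 + $83.00 + $43.00 = $2,270.00

$2,270.00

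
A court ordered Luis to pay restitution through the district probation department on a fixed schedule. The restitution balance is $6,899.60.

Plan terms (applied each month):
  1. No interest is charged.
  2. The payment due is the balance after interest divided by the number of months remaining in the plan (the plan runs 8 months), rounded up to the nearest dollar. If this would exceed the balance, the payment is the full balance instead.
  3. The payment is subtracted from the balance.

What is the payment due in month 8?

$861.60

Month 1: opening $6,899.60; payment $863.00; balance $6,036.60
Month 2: opening $6,036.60; payment $863.00; balance $5,173.60
Month 3: opening $5,173.60; payment $863.00; balance $4,310.60
Month 4: opening $4,310.60; payment $863.00; balance $3,447.60
Month 5: opening $3,447.60; payment $862.00; balance $2,585.60
Month 6: opening $2,585.60; payment $862.00; balance $1,723.60
Month 7: opening $1,723.60; payment $862.00; balance $861.60
Month 8: opening $861.60; payment $861.60; balance $0.00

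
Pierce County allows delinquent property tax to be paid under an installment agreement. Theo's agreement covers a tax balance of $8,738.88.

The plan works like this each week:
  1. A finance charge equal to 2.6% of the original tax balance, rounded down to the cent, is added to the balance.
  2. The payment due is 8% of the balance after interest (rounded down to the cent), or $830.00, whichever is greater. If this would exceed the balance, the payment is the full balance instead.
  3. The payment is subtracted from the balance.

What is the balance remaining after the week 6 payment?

# | Opening | Interest | Payment | End bal
1 | $8,738.88 | $227.21 | $830.00 | $8,136.09
2 | $8,136.09 | $227.21 | $830.00 | $7,533.30
3 | $7,533.30 | $227.21 | $830.00 | $6,930.51
4 | $6,930.51 | $227.21 | $830.00 | $6,327.72
5 | $6,327.72 | $227.21 | $830.00 | $5,724.93
6 | $5,724.93 | $227.21 | $830.00 | $5,122.14

$5,122.14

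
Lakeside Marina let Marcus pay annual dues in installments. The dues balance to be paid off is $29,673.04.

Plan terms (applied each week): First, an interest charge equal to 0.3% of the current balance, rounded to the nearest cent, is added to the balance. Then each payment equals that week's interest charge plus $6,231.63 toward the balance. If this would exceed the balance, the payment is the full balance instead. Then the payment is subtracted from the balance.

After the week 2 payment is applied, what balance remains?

# | Opening | Interest | Payment | End bal
1 | $29,673.04 | $89.02 | $6,320.65 | $23,441.41
2 | $23,441.41 | $70.32 | $6,301.95 | $17,209.78

$17,209.78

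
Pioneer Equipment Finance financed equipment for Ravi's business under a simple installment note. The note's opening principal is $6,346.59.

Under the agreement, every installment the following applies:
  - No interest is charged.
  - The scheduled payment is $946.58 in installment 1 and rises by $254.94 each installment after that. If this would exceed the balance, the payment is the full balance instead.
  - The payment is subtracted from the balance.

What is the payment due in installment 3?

# | Opening | Payment | End bal
1 | $6,346.59 | $946.58 | $5,400.01
2 | $5,400.01 | $1,201.52 | $4,198.49
3 | $4,198.49 | $1,456.46 | $2,742.03

$1,456.46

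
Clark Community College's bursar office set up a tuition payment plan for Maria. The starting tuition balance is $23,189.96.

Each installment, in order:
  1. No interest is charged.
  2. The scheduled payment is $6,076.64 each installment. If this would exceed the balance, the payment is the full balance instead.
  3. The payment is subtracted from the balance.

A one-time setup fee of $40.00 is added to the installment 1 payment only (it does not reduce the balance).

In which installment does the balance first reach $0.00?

4

# | Opening | Payment | Fee | End bal
1 | $23,189.96 | $6,076.64 | $40.00 | $17,113.32
2 | $17,113.32 | $6,076.64 | — | $11,036.68
3 | $11,036.68 | $6,076.64 | — | $4,960.04
4 | $4,960.04 | $4,960.04 | — | $0.00
Balance reaches $0.00 in installment 4.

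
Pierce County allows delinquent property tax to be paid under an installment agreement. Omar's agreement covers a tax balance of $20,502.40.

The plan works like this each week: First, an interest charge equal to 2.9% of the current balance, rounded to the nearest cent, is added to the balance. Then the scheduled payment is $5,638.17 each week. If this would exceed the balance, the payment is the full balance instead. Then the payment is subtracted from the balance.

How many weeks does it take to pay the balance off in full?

# | Opening | Interest | Payment | End bal
1 | $20,502.40 | $594.57 | $5,638.17 | $15,458.80
2 | $15,458.80 | $448.31 | $5,638.17 | $10,268.94
3 | $10,268.94 | $297.80 | $5,638.17 | $4,928.57
4 | $4,928.57 | $142.93 | $5,071.50 | $0.00
Balance reaches $0.00 in week 4.

4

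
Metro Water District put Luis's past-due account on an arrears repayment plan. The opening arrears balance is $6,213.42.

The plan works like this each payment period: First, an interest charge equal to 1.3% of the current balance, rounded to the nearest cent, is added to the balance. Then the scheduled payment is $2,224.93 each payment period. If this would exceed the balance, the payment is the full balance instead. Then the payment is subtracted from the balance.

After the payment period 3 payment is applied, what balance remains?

$0.00

Payment period 1: $6,213.42 +$80.77 interest = $6,294.19; pay $2,224.93 → $4,069.26
Payment period 2: $4,069.26 +$52.90 interest = $4,122.16; pay $2,224.93 → $1,897.23
Payment period 3: $1,897.23 +$24.66 interest = $1,921.89; pay $1,921.89 → $0.00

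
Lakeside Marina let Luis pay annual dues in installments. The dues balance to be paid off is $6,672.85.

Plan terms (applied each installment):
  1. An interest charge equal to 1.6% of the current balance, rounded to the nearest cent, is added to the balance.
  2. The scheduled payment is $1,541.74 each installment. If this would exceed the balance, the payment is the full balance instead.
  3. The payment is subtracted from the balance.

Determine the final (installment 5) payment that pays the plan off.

Installment 1: $6,672.85 +$106.77 interest = $6,779.62; pay $1,541.74 → $5,237.88
Installment 2: $5,237.88 +$83.81 interest = $5,321.69; pay $1,541.74 → $3,779.95
Installment 3: $3,779.95 +$60.48 interest = $3,840.43; pay $1,541.74 → $2,298.69
Installment 4: $2,298.69 +$36.78 interest = $2,335.47; pay $1,541.74 → $793.73
Installment 5: $793.73 +$12.70 interest = $806.43; pay $806.43 → $0.00

$806.43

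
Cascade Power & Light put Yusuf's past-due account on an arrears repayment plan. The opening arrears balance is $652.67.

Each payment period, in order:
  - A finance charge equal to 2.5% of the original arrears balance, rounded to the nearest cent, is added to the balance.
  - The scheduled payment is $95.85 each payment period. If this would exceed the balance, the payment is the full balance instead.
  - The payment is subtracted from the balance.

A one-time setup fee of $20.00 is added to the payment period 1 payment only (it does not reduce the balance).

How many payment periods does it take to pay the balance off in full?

Payment period 1: opening $652.67; interest $16.32 → $668.99; payment $95.85 (+ $20.00 fee); balance $573.14
Payment period 2: opening $573.14; interest $16.32 → $589.46; payment $95.85; balance $493.61
Payment period 3: opening $493.61; interest $16.32 → $509.93; payment $95.85; balance $414.08
Payment period 4: opening $414.08; interest $16.32 → $430.40; payment $95.85; balance $334.55
Payment period 5: opening $334.55; interest $16.32 → $350.87; payment $95.85; balance $255.02
Payment period 6: opening $255.02; interest $16.32 → $271.34; payment $95.85; balance $175.49
Payment period 7: opening $175.49; interest $16.32 → $191.81; payment $95.85; balance $95.96
Payment period 8: opening $95.96; interest $16.32 → $112.28; payment $95.85; balance $16.43
Payment period 9: opening $16.43; interest $16.32 → $32.75; payment $32.75; balance $0.00
Balance reaches $0.00 in payment period 9.

9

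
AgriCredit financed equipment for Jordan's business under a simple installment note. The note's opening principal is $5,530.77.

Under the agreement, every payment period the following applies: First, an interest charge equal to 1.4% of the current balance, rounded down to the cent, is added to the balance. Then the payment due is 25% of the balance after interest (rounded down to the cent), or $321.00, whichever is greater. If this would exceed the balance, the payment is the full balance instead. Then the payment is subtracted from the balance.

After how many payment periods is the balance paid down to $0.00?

10

# | Opening | Interest | Payment | End bal
1 | $5,530.77 | $77.43 | $1,402.05 | $4,206.15
2 | $4,206.15 | $58.88 | $1,066.25 | $3,198.78
3 | $3,198.78 | $44.78 | $810.89 | $2,432.67
4 | $2,432.67 | $34.05 | $616.68 | $1,850.04
5 | $1,850.04 | $25.90 | $468.98 | $1,406.96
6 | $1,406.96 | $19.69 | $356.66 | $1,069.99
7 | $1,069.99 | $14.97 | $321.00 | $763.96
8 | $763.96 | $10.69 | $321.00 | $453.65
9 | $453.65 | $6.35 | $321.00 | $139.00
10 | $139.00 | $1.94 | $140.94 | $0.00
Balance reaches $0.00 in payment period 10.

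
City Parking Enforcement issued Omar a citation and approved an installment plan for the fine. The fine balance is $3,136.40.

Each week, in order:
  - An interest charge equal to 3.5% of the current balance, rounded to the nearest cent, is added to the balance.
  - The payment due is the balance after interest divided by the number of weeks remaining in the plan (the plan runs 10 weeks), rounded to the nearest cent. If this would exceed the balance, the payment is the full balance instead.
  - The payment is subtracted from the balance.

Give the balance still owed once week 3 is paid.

# | Opening | Interest | Payment | End bal
1 | $3,136.40 | $109.77 | $324.62 | $2,921.55
2 | $2,921.55 | $102.25 | $335.98 | $2,687.82
3 | $2,687.82 | $94.07 | $347.74 | $2,434.15

$2,434.15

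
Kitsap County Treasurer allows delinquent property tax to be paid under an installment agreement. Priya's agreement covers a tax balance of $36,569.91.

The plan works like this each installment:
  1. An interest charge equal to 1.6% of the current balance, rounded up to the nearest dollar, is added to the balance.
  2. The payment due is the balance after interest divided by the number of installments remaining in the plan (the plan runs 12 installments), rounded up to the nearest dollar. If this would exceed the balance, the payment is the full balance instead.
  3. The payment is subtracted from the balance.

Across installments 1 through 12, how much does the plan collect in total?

Installment 1: $36,569.91 +$586.00 interest = $37,155.91; pay $3,097.00 → $34,058.91
Installment 2: $34,058.91 +$545.00 interest = $34,603.91; pay $3,146.00 → $31,457.91
Installment 3: $31,457.91 +$504.00 interest = $31,961.91; pay $3,197.00 → $28,764.91
Installment 4: $28,764.91 +$461.00 interest = $29,225.91; pay $3,248.00 → $25,977.91
Installment 5: $25,977.91 +$416.00 interest = $26,393.91; pay $3,300.00 → $23,093.91
Installment 6: $23,093.91 +$370.00 interest = $23,463.91; pay $3,352.00 → $20,111.91
Installment 7: $20,111.91 +$322.00 interest = $20,433.91; pay $3,406.00 → $17,027.91
Installment 8: $17,027.91 +$273.00 interest = $17,300.91; pay $3,461.00 → $13,839.91
Installment 9: $13,839.91 +$222.00 interest = $14,061.91; pay $3,516.00 → $10,545.91
Installment 10: $10,545.91 +$169.00 interest = $10,714.91; pay $3,572.00 → $7,142.91
Installment 11: $7,142.91 +$115.00 interest = $7,257.91; pay $3,629.00 → $3,628.91
Installment 12: $3,628.91 +$59.00 interest = $3,687.91; pay $3,687.91 → $0.00
Total paid: $40,611.91

$40,611.91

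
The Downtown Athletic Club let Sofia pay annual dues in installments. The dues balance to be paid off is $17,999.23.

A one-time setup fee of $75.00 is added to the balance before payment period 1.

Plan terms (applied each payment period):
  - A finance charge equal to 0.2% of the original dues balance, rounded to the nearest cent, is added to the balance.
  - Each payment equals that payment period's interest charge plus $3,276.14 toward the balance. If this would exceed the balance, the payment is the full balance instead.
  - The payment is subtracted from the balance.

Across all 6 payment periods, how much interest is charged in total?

$216.00

Payment period 1: $18,074.23 +$36.00 interest = $18,110.23; pay $3,312.14 → $14,798.09
Payment period 2: $14,798.09 +$36.00 interest = $14,834.09; pay $3,312.14 → $11,521.95
Payment period 3: $11,521.95 +$36.00 interest = $11,557.95; pay $3,312.14 → $8,245.81
Payment period 4: $8,245.81 +$36.00 interest = $8,281.81; pay $3,312.14 → $4,969.67
Payment period 5: $4,969.67 +$36.00 interest = $5,005.67; pay $3,312.14 → $1,693.53
Payment period 6: $1,693.53 +$36.00 interest = $1,729.53; pay $1,729.53 → $0.00
Total interest: $36.00 + $36.00 + $36.00 + $36.00 + $36.00 + $36.00 = $216.00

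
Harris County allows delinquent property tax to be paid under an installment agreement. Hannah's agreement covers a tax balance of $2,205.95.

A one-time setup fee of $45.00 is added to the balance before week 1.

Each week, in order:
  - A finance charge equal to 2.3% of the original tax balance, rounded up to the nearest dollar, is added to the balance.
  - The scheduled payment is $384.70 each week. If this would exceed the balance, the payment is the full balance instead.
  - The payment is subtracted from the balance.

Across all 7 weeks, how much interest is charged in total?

$357.00

# | Opening | Interest | Payment | End bal
1 | $2,250.95 | $51.00 | $384.70 | $1,917.25
2 | $1,917.25 | $51.00 | $384.70 | $1,583.55
3 | $1,583.55 | $51.00 | $384.70 | $1,249.85
4 | $1,249.85 | $51.00 | $384.70 | $916.15
5 | $916.15 | $51.00 | $384.70 | $582.45
6 | $582.45 | $51.00 | $384.70 | $248.75
7 | $248.75 | $51.00 | $299.75 | $0.00
Total interest: $51.00 + $51.00 + $51.00 + $51.00 + $51.00 + $51.00 + $51.00 = $357.00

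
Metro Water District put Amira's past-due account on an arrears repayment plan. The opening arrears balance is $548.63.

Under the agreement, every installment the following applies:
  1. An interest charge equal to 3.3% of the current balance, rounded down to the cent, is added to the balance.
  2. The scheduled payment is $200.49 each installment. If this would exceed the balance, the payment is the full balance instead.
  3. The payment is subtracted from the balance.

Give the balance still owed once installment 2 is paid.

Installment 1: opening $548.63; interest $18.10 → $566.73; payment $200.49; balance $366.24
Installment 2: opening $366.24; interest $12.08 → $378.32; payment $200.49; balance $177.83

$177.83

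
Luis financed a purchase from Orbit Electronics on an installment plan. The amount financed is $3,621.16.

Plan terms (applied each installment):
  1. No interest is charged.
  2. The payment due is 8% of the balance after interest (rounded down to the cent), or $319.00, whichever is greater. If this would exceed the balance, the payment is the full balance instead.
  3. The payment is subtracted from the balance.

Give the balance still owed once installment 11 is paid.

Installment 1: opening $3,621.16; payment $319.00; balance $3,302.16
Installment 2: opening $3,302.16; payment $319.00; balance $2,983.16
Installment 3: opening $2,983.16; payment $319.00; balance $2,664.16
Installment 4: opening $2,664.16; payment $319.00; balance $2,345.16
Installment 5: opening $2,345.16; payment $319.00; balance $2,026.16
Installment 6: opening $2,026.16; payment $319.00; balance $1,707.16
Installment 7: opening $1,707.16; payment $319.00; balance $1,388.16
Installment 8: opening $1,388.16; payment $319.00; balance $1,069.16
Installment 9: opening $1,069.16; payment $319.00; balance $750.16
Installment 10: opening $750.16; payment $319.00; balance $431.16
Installment 11: opening $431.16; payment $319.00; balance $112.16

$112.16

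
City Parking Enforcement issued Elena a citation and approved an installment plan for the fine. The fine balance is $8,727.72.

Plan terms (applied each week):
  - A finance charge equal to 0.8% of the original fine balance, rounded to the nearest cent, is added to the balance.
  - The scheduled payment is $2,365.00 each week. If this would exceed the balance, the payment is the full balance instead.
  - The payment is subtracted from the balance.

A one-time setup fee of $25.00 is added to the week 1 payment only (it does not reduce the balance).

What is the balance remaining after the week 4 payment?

Week 1: $8,727.72 +$69.82 interest = $8,797.54; pay $2,365.00 (+ $25.00 fee) → $6,432.54
Week 2: $6,432.54 +$69.82 interest = $6,502.36; pay $2,365.00 → $4,137.36
Week 3: $4,137.36 +$69.82 interest = $4,207.18; pay $2,365.00 → $1,842.18
Week 4: $1,842.18 +$69.82 interest = $1,912.00; pay $1,912.00 → $0.00

$0.00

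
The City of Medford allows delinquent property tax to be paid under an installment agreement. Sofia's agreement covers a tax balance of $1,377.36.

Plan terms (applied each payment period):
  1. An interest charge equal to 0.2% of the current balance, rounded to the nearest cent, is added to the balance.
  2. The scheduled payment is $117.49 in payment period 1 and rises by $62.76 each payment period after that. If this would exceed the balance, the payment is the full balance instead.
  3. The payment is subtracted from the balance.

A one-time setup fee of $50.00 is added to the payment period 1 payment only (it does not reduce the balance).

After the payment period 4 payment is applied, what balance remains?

Payment period 1: opening $1,377.36; interest $2.75 → $1,380.11; payment $117.49 (+ $50.00 fee); balance $1,262.62
Payment period 2: opening $1,262.62; interest $2.53 → $1,265.15; payment $180.25; balance $1,084.90
Payment period 3: opening $1,084.90; interest $2.17 → $1,087.07; payment $243.01; balance $844.06
Payment period 4: opening $844.06; interest $1.69 → $845.75; payment $305.77; balance $539.98

$539.98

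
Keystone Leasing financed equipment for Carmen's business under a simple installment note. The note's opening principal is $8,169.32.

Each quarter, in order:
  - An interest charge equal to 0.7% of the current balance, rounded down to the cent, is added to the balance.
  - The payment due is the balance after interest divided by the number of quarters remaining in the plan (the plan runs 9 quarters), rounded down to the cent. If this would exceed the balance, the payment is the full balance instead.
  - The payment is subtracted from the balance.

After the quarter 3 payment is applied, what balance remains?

$5,561.39

Quarter 1: $8,169.32 +$57.18 interest = $8,226.50; pay $914.05 → $7,312.45
Quarter 2: $7,312.45 +$51.18 interest = $7,363.63; pay $920.45 → $6,443.18
Quarter 3: $6,443.18 +$45.10 interest = $6,488.28; pay $926.89 → $5,561.39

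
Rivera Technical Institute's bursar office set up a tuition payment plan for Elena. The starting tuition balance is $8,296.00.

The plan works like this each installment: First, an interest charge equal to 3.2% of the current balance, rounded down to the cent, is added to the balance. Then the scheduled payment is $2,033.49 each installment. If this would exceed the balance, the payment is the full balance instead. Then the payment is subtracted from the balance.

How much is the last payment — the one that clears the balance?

$905.21

Installment 1: opening $8,296.00; interest $265.47 → $8,561.47; payment $2,033.49; balance $6,527.98
Installment 2: opening $6,527.98; interest $208.89 → $6,736.87; payment $2,033.49; balance $4,703.38
Installment 3: opening $4,703.38; interest $150.50 → $4,853.88; payment $2,033.49; balance $2,820.39
Installment 4: opening $2,820.39; interest $90.25 → $2,910.64; payment $2,033.49; balance $877.15
Installment 5: opening $877.15; interest $28.06 → $905.21; payment $905.21; balance $0.00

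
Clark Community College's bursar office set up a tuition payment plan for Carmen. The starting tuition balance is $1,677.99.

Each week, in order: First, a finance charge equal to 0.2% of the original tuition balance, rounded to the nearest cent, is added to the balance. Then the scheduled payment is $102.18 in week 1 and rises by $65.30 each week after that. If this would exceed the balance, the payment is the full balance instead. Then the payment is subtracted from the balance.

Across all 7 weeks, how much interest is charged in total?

$23.52

Week 1: opening $1,677.99; interest $3.36 → $1,681.35; payment $102.18; balance $1,579.17
Week 2: opening $1,579.17; interest $3.36 → $1,582.53; payment $167.48; balance $1,415.05
Week 3: opening $1,415.05; interest $3.36 → $1,418.41; payment $232.78; balance $1,185.63
Week 4: opening $1,185.63; interest $3.36 → $1,188.99; payment $298.08; balance $890.91
Week 5: opening $890.91; interest $3.36 → $894.27; payment $363.38; balance $530.89
Week 6: opening $530.89; interest $3.36 → $534.25; payment $428.68; balance $105.57
Week 7: opening $105.57; interest $3.36 → $108.93; payment $108.93; balance $0.00
Total interest: $3.36 + $3.36 + $3.36 + $3.36 + $3.36 + $3.36 + $3.36 = $23.52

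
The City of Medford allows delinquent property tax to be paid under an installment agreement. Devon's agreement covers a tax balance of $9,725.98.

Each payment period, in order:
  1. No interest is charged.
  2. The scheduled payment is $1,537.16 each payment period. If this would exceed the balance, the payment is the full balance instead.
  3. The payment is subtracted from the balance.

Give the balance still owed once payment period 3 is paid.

$5,114.50

Payment period 1: opening $9,725.98; payment $1,537.16; balance $8,188.82
Payment period 2: opening $8,188.82; payment $1,537.16; balance $6,651.66
Payment period 3: opening $6,651.66; payment $1,537.16; balance $5,114.50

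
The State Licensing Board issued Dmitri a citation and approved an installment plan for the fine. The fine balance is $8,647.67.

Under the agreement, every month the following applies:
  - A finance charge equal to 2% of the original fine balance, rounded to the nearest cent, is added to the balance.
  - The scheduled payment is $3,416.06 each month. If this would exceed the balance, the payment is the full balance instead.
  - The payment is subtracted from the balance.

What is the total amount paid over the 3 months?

$9,166.52

Month 1: $8,647.67 +$172.95 interest = $8,820.62; pay $3,416.06 → $5,404.56
Month 2: $5,404.56 +$172.95 interest = $5,577.51; pay $3,416.06 → $2,161.45
Month 3: $2,161.45 +$172.95 interest = $2,334.40; pay $2,334.40 → $0.00
Total paid: $9,166.52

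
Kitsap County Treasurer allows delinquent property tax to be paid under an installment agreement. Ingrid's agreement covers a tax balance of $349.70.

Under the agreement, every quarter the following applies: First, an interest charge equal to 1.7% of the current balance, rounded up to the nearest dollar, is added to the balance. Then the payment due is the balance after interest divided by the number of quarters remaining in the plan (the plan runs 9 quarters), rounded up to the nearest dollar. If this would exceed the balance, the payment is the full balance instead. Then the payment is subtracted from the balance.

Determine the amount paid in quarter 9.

$45.70

Quarter 1: $349.70 +$6.00 interest = $355.70; pay $40.00 → $315.70
Quarter 2: $315.70 +$6.00 interest = $321.70; pay $41.00 → $280.70
Quarter 3: $280.70 +$5.00 interest = $285.70; pay $41.00 → $244.70
Quarter 4: $244.70 +$5.00 interest = $249.70; pay $42.00 → $207.70
Quarter 5: $207.70 +$4.00 interest = $211.70; pay $43.00 → $168.70
Quarter 6: $168.70 +$3.00 interest = $171.70; pay $43.00 → $128.70
Quarter 7: $128.70 +$3.00 interest = $131.70; pay $44.00 → $87.70
Quarter 8: $87.70 +$2.00 interest = $89.70; pay $45.00 → $44.70
Quarter 9: $44.70 +$1.00 interest = $45.70; pay $45.70 → $0.00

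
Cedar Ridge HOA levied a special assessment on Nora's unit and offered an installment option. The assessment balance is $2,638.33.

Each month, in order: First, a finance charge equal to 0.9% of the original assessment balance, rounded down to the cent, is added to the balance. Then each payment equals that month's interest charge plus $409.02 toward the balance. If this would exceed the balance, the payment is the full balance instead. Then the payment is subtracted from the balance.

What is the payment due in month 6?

Month 1: $2,638.33 +$23.74 interest = $2,662.07; pay $432.76 → $2,229.31
Month 2: $2,229.31 +$23.74 interest = $2,253.05; pay $432.76 → $1,820.29
Month 3: $1,820.29 +$23.74 interest = $1,844.03; pay $432.76 → $1,411.27
Month 4: $1,411.27 +$23.74 interest = $1,435.01; pay $432.76 → $1,002.25
Month 5: $1,002.25 +$23.74 interest = $1,025.99; pay $432.76 → $593.23
Month 6: $593.23 +$23.74 interest = $616.97; pay $432.76 → $184.21

$432.76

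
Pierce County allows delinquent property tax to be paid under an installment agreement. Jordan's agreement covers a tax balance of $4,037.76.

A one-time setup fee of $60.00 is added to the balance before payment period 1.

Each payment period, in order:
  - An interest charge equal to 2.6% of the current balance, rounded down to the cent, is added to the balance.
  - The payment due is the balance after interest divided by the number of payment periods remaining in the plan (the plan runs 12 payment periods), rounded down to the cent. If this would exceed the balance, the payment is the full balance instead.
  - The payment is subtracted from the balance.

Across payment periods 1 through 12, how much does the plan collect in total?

$4,860.76

# | Opening | Interest | Payment | End bal
1 | $4,097.76 | $106.54 | $350.35 | $3,853.95
2 | $3,853.95 | $100.20 | $359.46 | $3,594.69
3 | $3,594.69 | $93.46 | $368.81 | $3,319.34
4 | $3,319.34 | $86.30 | $378.40 | $3,027.24
5 | $3,027.24 | $78.70 | $388.24 | $2,717.70
6 | $2,717.70 | $70.66 | $398.33 | $2,390.03
7 | $2,390.03 | $62.14 | $408.69 | $2,043.48
8 | $2,043.48 | $53.13 | $419.32 | $1,677.29
9 | $1,677.29 | $43.60 | $430.22 | $1,290.67
10 | $1,290.67 | $33.55 | $441.40 | $882.82
11 | $882.82 | $22.95 | $452.88 | $452.89
12 | $452.89 | $11.77 | $464.66 | $0.00
Total paid: $4,860.76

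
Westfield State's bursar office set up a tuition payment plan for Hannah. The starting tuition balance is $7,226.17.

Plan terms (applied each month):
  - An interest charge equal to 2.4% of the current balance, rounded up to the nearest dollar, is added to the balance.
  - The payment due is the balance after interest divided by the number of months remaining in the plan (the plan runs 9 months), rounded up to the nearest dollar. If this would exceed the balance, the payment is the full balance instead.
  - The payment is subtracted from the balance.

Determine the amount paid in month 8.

$971.00

Month 1: $7,226.17 +$174.00 interest = $7,400.17; pay $823.00 → $6,577.17
Month 2: $6,577.17 +$158.00 interest = $6,735.17; pay $842.00 → $5,893.17
Month 3: $5,893.17 +$142.00 interest = $6,035.17; pay $863.00 → $5,172.17
Month 4: $5,172.17 +$125.00 interest = $5,297.17; pay $883.00 → $4,414.17
Month 5: $4,414.17 +$106.00 interest = $4,520.17; pay $905.00 → $3,615.17
Month 6: $3,615.17 +$87.00 interest = $3,702.17; pay $926.00 → $2,776.17
Month 7: $2,776.17 +$67.00 interest = $2,843.17; pay $948.00 → $1,895.17
Month 8: $1,895.17 +$46.00 interest = $1,941.17; pay $971.00 → $970.17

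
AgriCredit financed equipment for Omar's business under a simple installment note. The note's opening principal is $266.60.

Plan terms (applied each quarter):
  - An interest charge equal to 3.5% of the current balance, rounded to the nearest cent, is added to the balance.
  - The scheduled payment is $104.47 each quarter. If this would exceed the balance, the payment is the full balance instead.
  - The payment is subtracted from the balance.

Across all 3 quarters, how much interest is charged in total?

Quarter 1: opening $266.60; interest $9.33 → $275.93; payment $104.47; balance $171.46
Quarter 2: opening $171.46; interest $6.00 → $177.46; payment $104.47; balance $72.99
Quarter 3: opening $72.99; interest $2.55 → $75.54; payment $75.54; balance $0.00
Total interest: $9.33 + $6.00 + $2.55 = $17.88

$17.88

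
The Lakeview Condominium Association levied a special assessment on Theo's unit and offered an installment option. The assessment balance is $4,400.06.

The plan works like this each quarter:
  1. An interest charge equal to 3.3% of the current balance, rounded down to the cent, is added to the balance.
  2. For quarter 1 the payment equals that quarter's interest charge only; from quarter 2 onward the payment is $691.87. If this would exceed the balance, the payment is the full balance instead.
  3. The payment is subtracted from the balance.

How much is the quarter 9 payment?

Quarter 1: opening $4,400.06; interest $145.20 → $4,545.26; payment $145.20; balance $4,400.06
Quarter 2: opening $4,400.06; interest $145.20 → $4,545.26; payment $691.87; balance $3,853.39
Quarter 3: opening $3,853.39; interest $127.16 → $3,980.55; payment $691.87; balance $3,288.68
Quarter 4: opening $3,288.68; interest $108.52 → $3,397.20; payment $691.87; balance $2,705.33
Quarter 5: opening $2,705.33; interest $89.27 → $2,794.60; payment $691.87; balance $2,102.73
Quarter 6: opening $2,102.73; interest $69.39 → $2,172.12; payment $691.87; balance $1,480.25
Quarter 7: opening $1,480.25; interest $48.84 → $1,529.09; payment $691.87; balance $837.22
Quarter 8: opening $837.22; interest $27.62 → $864.84; payment $691.87; balance $172.97
Quarter 9: opening $172.97; interest $5.70 → $178.67; payment $178.67; balance $0.00

$178.67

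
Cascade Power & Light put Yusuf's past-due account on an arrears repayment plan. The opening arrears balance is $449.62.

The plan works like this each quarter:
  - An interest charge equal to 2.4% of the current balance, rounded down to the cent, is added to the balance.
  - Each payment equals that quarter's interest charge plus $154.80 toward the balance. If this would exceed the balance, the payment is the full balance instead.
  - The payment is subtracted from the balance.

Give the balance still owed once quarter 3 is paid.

$0.00

Quarter 1: opening $449.62; interest $10.79 → $460.41; payment $165.59; balance $294.82
Quarter 2: opening $294.82; interest $7.07 → $301.89; payment $161.87; balance $140.02
Quarter 3: opening $140.02; interest $3.36 → $143.38; payment $143.38; balance $0.00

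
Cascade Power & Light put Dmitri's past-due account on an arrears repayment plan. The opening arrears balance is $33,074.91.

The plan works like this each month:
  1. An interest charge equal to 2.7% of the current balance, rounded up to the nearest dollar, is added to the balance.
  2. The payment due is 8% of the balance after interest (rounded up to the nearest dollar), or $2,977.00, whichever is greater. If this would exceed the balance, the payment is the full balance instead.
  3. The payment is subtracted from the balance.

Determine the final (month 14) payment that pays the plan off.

$1,167.91

Month 1: $33,074.91 +$894.00 interest = $33,968.91; pay $2,977.00 → $30,991.91
Month 2: $30,991.91 +$837.00 interest = $31,828.91; pay $2,977.00 → $28,851.91
Month 3: $28,851.91 +$780.00 interest = $29,631.91; pay $2,977.00 → $26,654.91
Month 4: $26,654.91 +$720.00 interest = $27,374.91; pay $2,977.00 → $24,397.91
Month 5: $24,397.91 +$659.00 interest = $25,056.91; pay $2,977.00 → $22,079.91
Month 6: $22,079.91 +$597.00 interest = $22,676.91; pay $2,977.00 → $19,699.91
Month 7: $19,699.91 +$532.00 interest = $20,231.91; pay $2,977.00 → $17,254.91
Month 8: $17,254.91 +$466.00 interest = $17,720.91; pay $2,977.00 → $14,743.91
Month 9: $14,743.91 +$399.00 interest = $15,142.91; pay $2,977.00 → $12,165.91
Month 10: $12,165.91 +$329.00 interest = $12,494.91; pay $2,977.00 → $9,517.91
Month 11: $9,517.91 +$257.00 interest = $9,774.91; pay $2,977.00 → $6,797.91
Month 12: $6,797.91 +$184.00 interest = $6,981.91; pay $2,977.00 → $4,004.91
Month 13: $4,004.91 +$109.00 interest = $4,113.91; pay $2,977.00 → $1,136.91
Month 14: $1,136.91 +$31.00 interest = $1,167.91; pay $1,167.91 → $0.00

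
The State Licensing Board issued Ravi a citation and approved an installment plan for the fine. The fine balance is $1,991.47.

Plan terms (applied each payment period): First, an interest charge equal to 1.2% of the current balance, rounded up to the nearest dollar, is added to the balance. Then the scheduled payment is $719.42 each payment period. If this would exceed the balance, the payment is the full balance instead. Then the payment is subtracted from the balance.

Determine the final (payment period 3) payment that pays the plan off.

Payment period 1: $1,991.47 +$24.00 interest = $2,015.47; pay $719.42 → $1,296.05
Payment period 2: $1,296.05 +$16.00 interest = $1,312.05; pay $719.42 → $592.63
Payment period 3: $592.63 +$8.00 interest = $600.63; pay $600.63 → $0.00

$600.63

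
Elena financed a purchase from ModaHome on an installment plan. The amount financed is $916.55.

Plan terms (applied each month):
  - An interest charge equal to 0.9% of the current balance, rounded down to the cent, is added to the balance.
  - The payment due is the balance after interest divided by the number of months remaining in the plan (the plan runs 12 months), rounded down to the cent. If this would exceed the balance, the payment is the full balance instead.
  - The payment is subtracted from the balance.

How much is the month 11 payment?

$84.29

Month 1: opening $916.55; interest $8.24 → $924.79; payment $77.06; balance $847.73
Month 2: opening $847.73; interest $7.62 → $855.35; payment $77.75; balance $777.60
Month 3: opening $777.60; interest $6.99 → $784.59; payment $78.45; balance $706.14
Month 4: opening $706.14; interest $6.35 → $712.49; payment $79.16; balance $633.33
Month 5: opening $633.33; interest $5.69 → $639.02; payment $79.87; balance $559.15
Month 6: opening $559.15; interest $5.03 → $564.18; payment $80.59; balance $483.59
Month 7: opening $483.59; interest $4.35 → $487.94; payment $81.32; balance $406.62
Month 8: opening $406.62; interest $3.65 → $410.27; payment $82.05; balance $328.22
Month 9: opening $328.22; interest $2.95 → $331.17; payment $82.79; balance $248.38
Month 10: opening $248.38; interest $2.23 → $250.61; payment $83.53; balance $167.08
Month 11: opening $167.08; interest $1.50 → $168.58; payment $84.29; balance $84.29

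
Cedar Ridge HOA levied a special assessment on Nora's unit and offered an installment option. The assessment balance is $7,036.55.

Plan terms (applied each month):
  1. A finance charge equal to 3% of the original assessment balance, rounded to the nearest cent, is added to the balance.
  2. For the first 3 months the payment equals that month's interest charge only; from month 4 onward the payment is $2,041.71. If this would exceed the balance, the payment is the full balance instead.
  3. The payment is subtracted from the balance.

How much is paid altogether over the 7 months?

Month 1: $7,036.55 +$211.10 interest = $7,247.65; pay $211.10 → $7,036.55
Month 2: $7,036.55 +$211.10 interest = $7,247.65; pay $211.10 → $7,036.55
Month 3: $7,036.55 +$211.10 interest = $7,247.65; pay $211.10 → $7,036.55
Month 4: $7,036.55 +$211.10 interest = $7,247.65; pay $2,041.71 → $5,205.94
Month 5: $5,205.94 +$211.10 interest = $5,417.04; pay $2,041.71 → $3,375.33
Month 6: $3,375.33 +$211.10 interest = $3,586.43; pay $2,041.71 → $1,544.72
Month 7: $1,544.72 +$211.10 interest = $1,755.82; pay $1,755.82 → $0.00
Total paid: $8,514.25

$8,514.25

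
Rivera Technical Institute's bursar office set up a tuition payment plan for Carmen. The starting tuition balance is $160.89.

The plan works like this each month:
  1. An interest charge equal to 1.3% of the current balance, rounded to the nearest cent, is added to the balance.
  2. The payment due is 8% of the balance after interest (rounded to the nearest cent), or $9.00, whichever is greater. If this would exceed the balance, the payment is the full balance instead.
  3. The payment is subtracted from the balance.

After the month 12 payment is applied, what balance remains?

$58.13

# | Opening | Interest | Payment | End bal
1 | $160.89 | $2.09 | $13.04 | $149.94
2 | $149.94 | $1.95 | $12.15 | $139.74
3 | $139.74 | $1.82 | $11.32 | $130.24
4 | $130.24 | $1.69 | $10.55 | $121.38
5 | $121.38 | $1.58 | $9.84 | $113.12
6 | $113.12 | $1.47 | $9.17 | $105.42
7 | $105.42 | $1.37 | $9.00 | $97.79
8 | $97.79 | $1.27 | $9.00 | $90.06
9 | $90.06 | $1.17 | $9.00 | $82.23
10 | $82.23 | $1.07 | $9.00 | $74.30
11 | $74.30 | $0.97 | $9.00 | $66.27
12 | $66.27 | $0.86 | $9.00 | $58.13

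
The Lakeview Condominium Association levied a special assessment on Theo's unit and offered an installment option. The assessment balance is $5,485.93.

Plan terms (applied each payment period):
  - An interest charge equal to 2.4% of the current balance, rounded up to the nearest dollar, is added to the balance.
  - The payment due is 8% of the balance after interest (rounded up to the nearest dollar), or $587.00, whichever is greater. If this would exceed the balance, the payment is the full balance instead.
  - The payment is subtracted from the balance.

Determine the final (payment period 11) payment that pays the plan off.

$423.93

Payment period 1: opening $5,485.93; interest $132.00 → $5,617.93; payment $587.00; balance $5,030.93
Payment period 2: opening $5,030.93; interest $121.00 → $5,151.93; payment $587.00; balance $4,564.93
Payment period 3: opening $4,564.93; interest $110.00 → $4,674.93; payment $587.00; balance $4,087.93
Payment period 4: opening $4,087.93; interest $99.00 → $4,186.93; payment $587.00; balance $3,599.93
Payment period 5: opening $3,599.93; interest $87.00 → $3,686.93; payment $587.00; balance $3,099.93
Payment period 6: opening $3,099.93; interest $75.00 → $3,174.93; payment $587.00; balance $2,587.93
Payment period 7: opening $2,587.93; interest $63.00 → $2,650.93; payment $587.00; balance $2,063.93
Payment period 8: opening $2,063.93; interest $50.00 → $2,113.93; payment $587.00; balance $1,526.93
Payment period 9: opening $1,526.93; interest $37.00 → $1,563.93; payment $587.00; balance $976.93
Payment period 10: opening $976.93; interest $24.00 → $1,000.93; payment $587.00; balance $413.93
Payment period 11: opening $413.93; interest $10.00 → $423.93; payment $423.93; balance $0.00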